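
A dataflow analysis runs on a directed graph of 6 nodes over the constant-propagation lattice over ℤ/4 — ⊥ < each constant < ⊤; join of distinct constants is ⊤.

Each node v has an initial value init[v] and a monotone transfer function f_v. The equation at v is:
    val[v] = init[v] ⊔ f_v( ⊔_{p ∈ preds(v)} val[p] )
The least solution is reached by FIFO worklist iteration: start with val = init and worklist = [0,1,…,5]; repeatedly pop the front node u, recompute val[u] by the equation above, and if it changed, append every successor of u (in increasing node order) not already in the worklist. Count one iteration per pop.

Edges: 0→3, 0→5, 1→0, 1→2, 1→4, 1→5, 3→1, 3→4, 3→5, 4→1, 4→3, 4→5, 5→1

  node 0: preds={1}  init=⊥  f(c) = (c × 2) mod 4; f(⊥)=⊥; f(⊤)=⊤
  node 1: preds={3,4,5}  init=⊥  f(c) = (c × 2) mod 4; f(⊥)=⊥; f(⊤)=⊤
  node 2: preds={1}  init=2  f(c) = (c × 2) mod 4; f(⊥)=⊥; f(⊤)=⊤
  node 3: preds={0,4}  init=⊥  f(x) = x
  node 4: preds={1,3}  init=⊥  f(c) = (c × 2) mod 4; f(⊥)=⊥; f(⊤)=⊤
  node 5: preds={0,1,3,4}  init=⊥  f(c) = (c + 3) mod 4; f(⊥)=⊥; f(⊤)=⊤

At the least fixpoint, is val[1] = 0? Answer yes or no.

Worklist (6 pops):
  #1 pop 0: in=⊥ → ⊥ (no change)
  #2 pop 1: in=⊥ → ⊥ (no change)
  #3 pop 2: in=⊥ → 2 (no change)
  #4 pop 3: in=⊥ → ⊥ (no change)
  #5 pop 4: in=⊥ → ⊥ (no change)
  #6 pop 5: in=⊥ → ⊥ (no change)

Fixpoint:
  val[0] = ⊥
  val[1] = ⊥
  val[2] = 2
  val[3] = ⊥
  val[4] = ⊥
  val[5] = ⊥

no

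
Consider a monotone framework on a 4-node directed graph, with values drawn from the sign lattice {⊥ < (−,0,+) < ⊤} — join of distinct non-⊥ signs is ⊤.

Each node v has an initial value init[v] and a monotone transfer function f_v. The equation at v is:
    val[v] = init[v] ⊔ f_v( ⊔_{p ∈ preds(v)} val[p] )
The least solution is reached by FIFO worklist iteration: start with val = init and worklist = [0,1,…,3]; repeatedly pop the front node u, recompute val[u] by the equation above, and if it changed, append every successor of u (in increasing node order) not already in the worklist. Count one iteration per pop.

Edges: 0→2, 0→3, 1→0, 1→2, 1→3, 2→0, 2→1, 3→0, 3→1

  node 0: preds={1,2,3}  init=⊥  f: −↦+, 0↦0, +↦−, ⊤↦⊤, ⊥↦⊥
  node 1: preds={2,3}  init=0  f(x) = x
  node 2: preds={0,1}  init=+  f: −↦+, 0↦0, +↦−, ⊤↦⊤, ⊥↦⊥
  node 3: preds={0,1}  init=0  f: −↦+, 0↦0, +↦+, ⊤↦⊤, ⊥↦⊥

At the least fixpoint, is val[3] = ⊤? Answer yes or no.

Worklist (6 pops):
  #1 pop 0: in=⊤ → ⊤ (was ⊥); enqueue []
  #2 pop 1: in=⊤ → ⊤ (was 0); enqueue [0]
  #3 pop 2: in=⊤ → ⊤ (was +); enqueue [1]
  #4 pop 3: in=⊤ → ⊤ (was 0); enqueue []
  #5 pop 0: in=⊤ → ⊤ (no change)
  #6 pop 1: in=⊤ → ⊤ (no change)

Fixpoint:
  val[0] = ⊤
  val[1] = ⊤
  val[2] = ⊤
  val[3] = ⊤

yes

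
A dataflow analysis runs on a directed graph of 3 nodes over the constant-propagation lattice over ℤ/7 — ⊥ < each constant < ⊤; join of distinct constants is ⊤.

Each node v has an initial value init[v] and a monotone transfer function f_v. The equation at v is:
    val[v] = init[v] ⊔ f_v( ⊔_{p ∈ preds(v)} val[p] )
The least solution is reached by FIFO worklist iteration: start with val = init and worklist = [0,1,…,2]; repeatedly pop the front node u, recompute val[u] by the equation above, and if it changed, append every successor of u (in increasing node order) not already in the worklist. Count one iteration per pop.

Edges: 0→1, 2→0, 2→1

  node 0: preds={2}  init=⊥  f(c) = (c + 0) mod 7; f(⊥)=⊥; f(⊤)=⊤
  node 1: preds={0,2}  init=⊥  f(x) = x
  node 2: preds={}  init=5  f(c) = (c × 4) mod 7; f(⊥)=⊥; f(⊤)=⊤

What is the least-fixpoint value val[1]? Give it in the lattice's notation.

Worklist (3 pops):
  #1 pop 0: in=5 → 5 (was ⊥); enqueue []
  #2 pop 1: in=5 → 5 (was ⊥); enqueue []
  #3 pop 2: in=⊥ → 5 (no change)

Fixpoint:
  val[0] = 5
  val[1] = 5
  val[2] = 5

5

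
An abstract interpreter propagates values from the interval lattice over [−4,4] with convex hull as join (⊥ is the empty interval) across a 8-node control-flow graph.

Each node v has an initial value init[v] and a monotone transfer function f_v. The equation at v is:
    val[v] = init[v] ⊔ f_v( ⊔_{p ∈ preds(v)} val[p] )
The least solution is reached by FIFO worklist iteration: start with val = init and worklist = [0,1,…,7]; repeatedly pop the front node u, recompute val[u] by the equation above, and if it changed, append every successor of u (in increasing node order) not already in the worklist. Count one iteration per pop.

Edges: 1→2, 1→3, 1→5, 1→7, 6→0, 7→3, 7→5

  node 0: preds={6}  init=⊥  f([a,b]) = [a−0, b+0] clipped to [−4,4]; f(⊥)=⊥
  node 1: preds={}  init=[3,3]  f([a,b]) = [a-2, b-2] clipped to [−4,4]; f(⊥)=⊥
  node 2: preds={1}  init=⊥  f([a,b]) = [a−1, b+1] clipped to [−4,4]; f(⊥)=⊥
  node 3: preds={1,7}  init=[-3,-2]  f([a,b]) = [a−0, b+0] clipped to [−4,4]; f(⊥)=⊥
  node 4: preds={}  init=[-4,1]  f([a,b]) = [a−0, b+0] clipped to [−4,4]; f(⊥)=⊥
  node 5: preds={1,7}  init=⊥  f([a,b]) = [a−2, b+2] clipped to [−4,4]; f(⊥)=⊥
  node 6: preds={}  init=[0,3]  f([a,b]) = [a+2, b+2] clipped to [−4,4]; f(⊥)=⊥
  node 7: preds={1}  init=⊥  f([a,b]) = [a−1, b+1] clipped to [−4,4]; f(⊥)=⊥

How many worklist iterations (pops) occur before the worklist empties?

Worklist (10 pops):
  #1 pop 0: in=[0,3] → [0,3] (was ⊥); enqueue []
  #2 pop 1: in=⊥ → [3,3] (no change)
  #3 pop 2: in=[3,3] → [2,4] (was ⊥); enqueue []
  #4 pop 3: in=[3,3] → [-3,3] (was [-3,-2]); enqueue []
  #5 pop 4: in=⊥ → [-4,1] (no change)
  #6 pop 5: in=[3,3] → [1,4] (was ⊥); enqueue []
  #7 pop 6: in=⊥ → [0,3] (no change)
  #8 pop 7: in=[3,3] → [2,4] (was ⊥); enqueue [3,5]
  #9 pop 3: in=[2,4] → [-3,4] (was [-3,3]); enqueue []
  #10 pop 5: in=[2,4] → [0,4] (was [1,4]); enqueue []

Fixpoint:
  val[0] = [0,3]
  val[1] = [3,3]
  val[2] = [2,4]
  val[3] = [-3,4]
  val[4] = [-4,1]
  val[5] = [0,4]
  val[6] = [0,3]
  val[7] = [2,4]

10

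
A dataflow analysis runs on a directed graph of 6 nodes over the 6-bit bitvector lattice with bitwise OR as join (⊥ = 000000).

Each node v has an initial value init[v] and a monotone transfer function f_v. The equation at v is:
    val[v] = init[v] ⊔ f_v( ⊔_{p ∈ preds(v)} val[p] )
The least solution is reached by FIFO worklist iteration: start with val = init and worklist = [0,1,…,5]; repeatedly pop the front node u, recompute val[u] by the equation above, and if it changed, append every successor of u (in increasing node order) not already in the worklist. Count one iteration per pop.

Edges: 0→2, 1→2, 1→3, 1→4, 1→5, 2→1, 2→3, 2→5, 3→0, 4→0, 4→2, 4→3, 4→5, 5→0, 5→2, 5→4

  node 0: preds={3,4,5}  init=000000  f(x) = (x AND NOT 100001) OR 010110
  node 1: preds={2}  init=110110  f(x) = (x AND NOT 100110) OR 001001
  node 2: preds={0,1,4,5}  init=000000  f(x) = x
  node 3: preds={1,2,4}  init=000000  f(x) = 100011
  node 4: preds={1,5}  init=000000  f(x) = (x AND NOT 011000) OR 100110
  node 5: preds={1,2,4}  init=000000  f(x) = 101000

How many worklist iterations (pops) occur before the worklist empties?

Trace (11 dequeues):
  [1] u=0 | in 000000 | out 010110 | prev 000000 | push {}
  [2] u=1 | in 000000 | out 111111 | prev 110110 | push {}
  [3] u=2 | in 111111 | out 111111 | prev 000000 | push {1}
  [4] u=3 | in 111111 | out 100011 | prev 000000 | push {0}
  [5] u=4 | in 111111 | out 100111 | prev 000000 | push {2,3}
  [6] u=5 | in 111111 | out 101000 | prev 000000 | push {4}
  [7] u=1 | in 111111 | out 111111 | ==
  [8] u=0 | in 101111 | out 011110 | prev 010110 | push {}
  [9] u=2 | in 111111 | out 111111 | ==
  [10] u=3 | in 111111 | out 100011 | ==
  [11] u=4 | in 111111 | out 100111 | ==

Converged values:
  [0] 011110
  [1] 111111
  [2] 111111
  [3] 100011
  [4] 100111
  [5] 101000

11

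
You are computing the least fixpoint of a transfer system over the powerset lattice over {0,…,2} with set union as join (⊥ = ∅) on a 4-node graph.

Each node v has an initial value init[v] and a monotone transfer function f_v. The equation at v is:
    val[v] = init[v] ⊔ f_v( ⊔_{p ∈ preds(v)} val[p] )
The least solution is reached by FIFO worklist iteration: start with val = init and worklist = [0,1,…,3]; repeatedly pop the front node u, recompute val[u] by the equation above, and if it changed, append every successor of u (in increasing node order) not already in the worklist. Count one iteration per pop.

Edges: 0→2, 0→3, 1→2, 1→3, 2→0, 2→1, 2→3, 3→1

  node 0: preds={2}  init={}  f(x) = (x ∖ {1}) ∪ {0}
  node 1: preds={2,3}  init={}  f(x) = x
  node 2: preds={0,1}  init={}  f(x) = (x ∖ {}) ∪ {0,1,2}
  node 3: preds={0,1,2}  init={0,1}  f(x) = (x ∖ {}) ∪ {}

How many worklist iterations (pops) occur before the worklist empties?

8

Trace (8 dequeues):
  [1] u=0 | in {} | out {0} | prev {} | push {}
  [2] u=1 | in {0,1} | out {0,1} | prev {} | push {}
  [3] u=2 | in {0,1} | out {0,1,2} | prev {} | push {0,1}
  [4] u=3 | in {0,1,2} | out {0,1,2} | prev {0,1} | push {}
  [5] u=0 | in {0,1,2} | out {0,2} | prev {0} | push {2,3}
  [6] u=1 | in {0,1,2} | out {0,1,2} | prev {0,1} | push {}
  [7] u=2 | in {0,1,2} | out {0,1,2} | ==
  [8] u=3 | in {0,1,2} | out {0,1,2} | ==

Converged values:
  [0] {0,2}
  [1] {0,1,2}
  [2] {0,1,2}
  [3] {0,1,2}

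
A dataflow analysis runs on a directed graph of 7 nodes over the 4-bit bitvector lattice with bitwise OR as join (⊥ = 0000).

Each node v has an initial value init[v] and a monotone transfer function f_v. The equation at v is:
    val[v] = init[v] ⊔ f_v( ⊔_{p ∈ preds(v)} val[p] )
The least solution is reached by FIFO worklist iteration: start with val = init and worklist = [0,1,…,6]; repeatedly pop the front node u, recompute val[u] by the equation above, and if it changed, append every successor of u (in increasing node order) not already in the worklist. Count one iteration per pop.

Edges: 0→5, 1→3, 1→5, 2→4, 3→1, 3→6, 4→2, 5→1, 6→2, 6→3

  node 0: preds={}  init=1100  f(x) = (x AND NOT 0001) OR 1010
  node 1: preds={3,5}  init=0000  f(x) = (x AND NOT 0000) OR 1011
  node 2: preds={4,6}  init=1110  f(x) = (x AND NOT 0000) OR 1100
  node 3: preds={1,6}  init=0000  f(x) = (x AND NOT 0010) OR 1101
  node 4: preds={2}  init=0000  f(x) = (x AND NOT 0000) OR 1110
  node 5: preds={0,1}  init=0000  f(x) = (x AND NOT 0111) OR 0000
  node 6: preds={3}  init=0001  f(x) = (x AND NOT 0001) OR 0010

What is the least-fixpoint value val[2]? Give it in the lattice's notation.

Iteration log — 11 steps:
  step 1. node 0  ⊔preds=0000  new=1110  old=1100  +wl: 
  step 2. node 1  ⊔preds=0000  new=1011  old=0000  +wl: 
  step 3. node 2  ⊔preds=0001  new=1111  old=1110  +wl: 
  step 4. node 3  ⊔preds=1011  new=1101  old=0000  +wl: 1
  step 5. node 4  ⊔preds=1111  new=1111  old=0000  +wl: 2
  step 6. node 5  ⊔preds=1111  new=1000  old=0000  +wl: 
  step 7. node 6  ⊔preds=1101  new=1111  old=0001  +wl: 3
  step 8. node 1  ⊔preds=1101  new=1111  old=1011  +wl: 5
  step 9. node 2  ⊔preds=1111  new=1111  stable
  step 10. node 3  ⊔preds=1111  new=1101  stable
  step 11. node 5  ⊔preds=1111  new=1000  stable

Least fixpoint reached:
  node 0: 1110
  node 1: 1111
  node 2: 1111
  node 3: 1101
  node 4: 1111
  node 5: 1000
  node 6: 1111

1111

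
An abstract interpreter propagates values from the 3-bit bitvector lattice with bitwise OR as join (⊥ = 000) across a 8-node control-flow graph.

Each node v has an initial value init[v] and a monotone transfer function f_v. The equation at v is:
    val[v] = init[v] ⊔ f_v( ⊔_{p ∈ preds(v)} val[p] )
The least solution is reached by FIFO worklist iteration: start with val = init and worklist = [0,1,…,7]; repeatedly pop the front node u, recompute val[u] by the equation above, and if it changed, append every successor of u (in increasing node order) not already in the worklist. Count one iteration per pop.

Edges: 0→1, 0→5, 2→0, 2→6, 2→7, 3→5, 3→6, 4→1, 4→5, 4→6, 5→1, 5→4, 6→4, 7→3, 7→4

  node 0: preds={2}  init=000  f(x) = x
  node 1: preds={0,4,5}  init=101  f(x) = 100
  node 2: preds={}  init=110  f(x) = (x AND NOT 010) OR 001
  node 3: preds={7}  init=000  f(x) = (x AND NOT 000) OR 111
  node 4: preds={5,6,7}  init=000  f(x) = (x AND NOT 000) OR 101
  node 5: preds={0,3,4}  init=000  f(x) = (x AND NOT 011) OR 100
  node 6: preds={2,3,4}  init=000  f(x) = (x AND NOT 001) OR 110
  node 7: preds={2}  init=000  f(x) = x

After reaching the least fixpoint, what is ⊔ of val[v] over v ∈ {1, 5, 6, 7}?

111

Worklist (15 pops):
  #1 pop 0: in=110 → 110 (was 000); enqueue []
  #2 pop 1: in=110 → 101 (no change)
  #3 pop 2: in=000 → 111 (was 110); enqueue [0]
  #4 pop 3: in=000 → 111 (was 000); enqueue []
  #5 pop 4: in=000 → 101 (was 000); enqueue [1]
  #6 pop 5: in=111 → 100 (was 000); enqueue [4]
  #7 pop 6: in=111 → 110 (was 000); enqueue []
  #8 pop 7: in=111 → 111 (was 000); enqueue [3]
  #9 pop 0: in=111 → 111 (was 110); enqueue [5]
  #10 pop 1: in=111 → 101 (no change)
  #11 pop 4: in=111 → 111 (was 101); enqueue [1,6]
  #12 pop 3: in=111 → 111 (no change)
  #13 pop 5: in=111 → 100 (no change)
  #14 pop 1: in=111 → 101 (no change)
  #15 pop 6: in=111 → 110 (no change)

Fixpoint:
  val[0] = 111
  val[1] = 101
  val[2] = 111
  val[3] = 111
  val[4] = 111
  val[5] = 100
  val[6] = 110
  val[7] = 111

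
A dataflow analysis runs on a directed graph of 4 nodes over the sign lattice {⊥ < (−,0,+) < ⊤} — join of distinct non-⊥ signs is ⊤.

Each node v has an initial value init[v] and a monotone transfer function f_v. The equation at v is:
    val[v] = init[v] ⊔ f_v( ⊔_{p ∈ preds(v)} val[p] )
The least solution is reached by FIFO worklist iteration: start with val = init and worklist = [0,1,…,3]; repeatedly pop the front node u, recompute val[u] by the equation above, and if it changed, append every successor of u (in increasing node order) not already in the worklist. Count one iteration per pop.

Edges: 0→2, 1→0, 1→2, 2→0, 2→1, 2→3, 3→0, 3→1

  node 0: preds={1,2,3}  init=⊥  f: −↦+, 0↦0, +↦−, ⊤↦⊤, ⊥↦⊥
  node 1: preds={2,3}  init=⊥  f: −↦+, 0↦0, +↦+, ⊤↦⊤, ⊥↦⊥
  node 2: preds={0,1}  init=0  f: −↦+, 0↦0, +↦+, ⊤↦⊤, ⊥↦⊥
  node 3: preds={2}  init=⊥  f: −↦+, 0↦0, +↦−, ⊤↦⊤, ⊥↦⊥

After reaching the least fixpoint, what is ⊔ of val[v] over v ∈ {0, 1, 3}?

0

Worklist (6 pops):
  #1 pop 0: in=0 → 0 (was ⊥); enqueue []
  #2 pop 1: in=0 → 0 (was ⊥); enqueue [0]
  #3 pop 2: in=0 → 0 (no change)
  #4 pop 3: in=0 → 0 (was ⊥); enqueue [1]
  #5 pop 0: in=0 → 0 (no change)
  #6 pop 1: in=0 → 0 (no change)

Fixpoint:
  val[0] = 0
  val[1] = 0
  val[2] = 0
  val[3] = 0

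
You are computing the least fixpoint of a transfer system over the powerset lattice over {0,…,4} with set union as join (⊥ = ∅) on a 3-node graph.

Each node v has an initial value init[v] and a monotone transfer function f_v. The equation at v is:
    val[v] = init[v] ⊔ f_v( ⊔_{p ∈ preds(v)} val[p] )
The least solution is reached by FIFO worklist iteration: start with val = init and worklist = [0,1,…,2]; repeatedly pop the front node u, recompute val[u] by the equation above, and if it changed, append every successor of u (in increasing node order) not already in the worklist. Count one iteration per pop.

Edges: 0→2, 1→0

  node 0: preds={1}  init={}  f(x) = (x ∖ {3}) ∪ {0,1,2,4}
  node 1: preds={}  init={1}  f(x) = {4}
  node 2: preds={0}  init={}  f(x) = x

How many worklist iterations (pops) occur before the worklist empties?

4

Trace (4 dequeues):
  [1] u=0 | in {1} | out {0,1,2,4} | prev {} | push {}
  [2] u=1 | in {} | out {1,4} | prev {1} | push {0}
  [3] u=2 | in {0,1,2,4} | out {0,1,2,4} | prev {} | push {}
  [4] u=0 | in {1,4} | out {0,1,2,4} | ==

Converged values:
  [0] {0,1,2,4}
  [1] {1,4}
  [2] {0,1,2,4}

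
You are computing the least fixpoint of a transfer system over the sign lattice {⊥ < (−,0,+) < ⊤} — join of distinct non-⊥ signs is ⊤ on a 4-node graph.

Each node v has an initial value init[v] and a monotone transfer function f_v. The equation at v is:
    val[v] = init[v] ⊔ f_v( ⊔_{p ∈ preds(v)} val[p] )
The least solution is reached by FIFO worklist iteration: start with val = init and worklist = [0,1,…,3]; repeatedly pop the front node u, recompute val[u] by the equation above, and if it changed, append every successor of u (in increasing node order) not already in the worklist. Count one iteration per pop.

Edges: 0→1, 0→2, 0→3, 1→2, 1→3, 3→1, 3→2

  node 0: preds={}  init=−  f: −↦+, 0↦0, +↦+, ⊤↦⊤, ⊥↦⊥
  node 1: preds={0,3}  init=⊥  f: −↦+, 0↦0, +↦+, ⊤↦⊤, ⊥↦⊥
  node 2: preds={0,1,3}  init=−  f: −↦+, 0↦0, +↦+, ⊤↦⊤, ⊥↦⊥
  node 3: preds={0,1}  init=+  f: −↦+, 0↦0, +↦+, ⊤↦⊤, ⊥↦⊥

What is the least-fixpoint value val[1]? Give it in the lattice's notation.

Iteration log — 6 steps:
  step 1. node 0  ⊔preds=⊥  new=−  stable
  step 2. node 1  ⊔preds=⊤  new=⊤  old=⊥  +wl: 
  step 3. node 2  ⊔preds=⊤  new=⊤  old=−  +wl: 
  step 4. node 3  ⊔preds=⊤  new=⊤  old=+  +wl: 1,2
  step 5. node 1  ⊔preds=⊤  new=⊤  stable
  step 6. node 2  ⊔preds=⊤  new=⊤  stable

Least fixpoint reached:
  node 0: −
  node 1: ⊤
  node 2: ⊤
  node 3: ⊤

⊤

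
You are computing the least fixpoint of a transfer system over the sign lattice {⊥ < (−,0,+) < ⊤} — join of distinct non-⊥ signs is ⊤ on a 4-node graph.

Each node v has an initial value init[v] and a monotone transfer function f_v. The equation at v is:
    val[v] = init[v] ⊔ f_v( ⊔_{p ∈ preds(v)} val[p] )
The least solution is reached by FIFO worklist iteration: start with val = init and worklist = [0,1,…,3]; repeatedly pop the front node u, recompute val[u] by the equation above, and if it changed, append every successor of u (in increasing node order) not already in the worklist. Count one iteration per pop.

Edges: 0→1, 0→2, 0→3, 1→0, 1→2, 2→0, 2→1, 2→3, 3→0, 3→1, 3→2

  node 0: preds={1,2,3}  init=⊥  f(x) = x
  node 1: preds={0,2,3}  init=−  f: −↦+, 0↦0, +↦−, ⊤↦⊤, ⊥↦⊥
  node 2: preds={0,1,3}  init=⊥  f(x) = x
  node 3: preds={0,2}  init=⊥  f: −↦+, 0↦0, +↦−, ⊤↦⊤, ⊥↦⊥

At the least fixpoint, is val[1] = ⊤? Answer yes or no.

yes

Worklist (8 pops):
  #1 pop 0: in=− → − (was ⊥); enqueue []
  #2 pop 1: in=− → ⊤ (was −); enqueue [0]
  #3 pop 2: in=⊤ → ⊤ (was ⊥); enqueue [1]
  #4 pop 3: in=⊤ → ⊤ (was ⊥); enqueue [2]
  #5 pop 0: in=⊤ → ⊤ (was −); enqueue [3]
  #6 pop 1: in=⊤ → ⊤ (no change)
  #7 pop 2: in=⊤ → ⊤ (no change)
  #8 pop 3: in=⊤ → ⊤ (no change)

Fixpoint:
  val[0] = ⊤
  val[1] = ⊤
  val[2] = ⊤
  val[3] = ⊤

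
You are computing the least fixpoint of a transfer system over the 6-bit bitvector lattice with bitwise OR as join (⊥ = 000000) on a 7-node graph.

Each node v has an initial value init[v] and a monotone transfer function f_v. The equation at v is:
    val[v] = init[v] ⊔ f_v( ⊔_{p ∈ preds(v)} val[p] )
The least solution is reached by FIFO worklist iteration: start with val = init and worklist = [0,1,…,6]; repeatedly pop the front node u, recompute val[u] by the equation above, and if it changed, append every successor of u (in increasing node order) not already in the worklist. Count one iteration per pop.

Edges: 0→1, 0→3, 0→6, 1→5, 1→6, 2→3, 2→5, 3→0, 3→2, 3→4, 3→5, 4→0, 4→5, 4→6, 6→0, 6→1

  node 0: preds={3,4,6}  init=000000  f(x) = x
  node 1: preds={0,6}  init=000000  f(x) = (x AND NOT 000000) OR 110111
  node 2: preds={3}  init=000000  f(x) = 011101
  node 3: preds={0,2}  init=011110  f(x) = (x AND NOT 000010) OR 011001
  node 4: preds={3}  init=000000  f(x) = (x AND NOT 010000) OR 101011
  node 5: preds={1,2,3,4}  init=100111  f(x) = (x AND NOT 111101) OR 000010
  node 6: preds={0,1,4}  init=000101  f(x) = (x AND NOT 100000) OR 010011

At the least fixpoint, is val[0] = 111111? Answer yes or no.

yes

Worklist (16 pops):
  #1 pop 0: in=011111 → 011111 (was 000000); enqueue []
  #2 pop 1: in=011111 → 111111 (was 000000); enqueue []
  #3 pop 2: in=011110 → 011101 (was 000000); enqueue []
  #4 pop 3: in=011111 → 011111 (was 011110); enqueue [0,2]
  #5 pop 4: in=011111 → 101111 (was 000000); enqueue []
  #6 pop 5: in=111111 → 100111 (no change)
  #7 pop 6: in=111111 → 011111 (was 000101); enqueue [1]
  #8 pop 0: in=111111 → 111111 (was 011111); enqueue [3,6]
  #9 pop 2: in=011111 → 011101 (no change)
  #10 pop 1: in=111111 → 111111 (no change)
  #11 pop 3: in=111111 → 111111 (was 011111); enqueue [0,2,4,5]
  #12 pop 6: in=111111 → 011111 (no change)
  #13 pop 0: in=111111 → 111111 (no change)
  #14 pop 2: in=111111 → 011101 (no change)
  #15 pop 4: in=111111 → 101111 (no change)
  #16 pop 5: in=111111 → 100111 (no change)

Fixpoint:
  val[0] = 111111
  val[1] = 111111
  val[2] = 011101
  val[3] = 111111
  val[4] = 101111
  val[5] = 100111
  val[6] = 011111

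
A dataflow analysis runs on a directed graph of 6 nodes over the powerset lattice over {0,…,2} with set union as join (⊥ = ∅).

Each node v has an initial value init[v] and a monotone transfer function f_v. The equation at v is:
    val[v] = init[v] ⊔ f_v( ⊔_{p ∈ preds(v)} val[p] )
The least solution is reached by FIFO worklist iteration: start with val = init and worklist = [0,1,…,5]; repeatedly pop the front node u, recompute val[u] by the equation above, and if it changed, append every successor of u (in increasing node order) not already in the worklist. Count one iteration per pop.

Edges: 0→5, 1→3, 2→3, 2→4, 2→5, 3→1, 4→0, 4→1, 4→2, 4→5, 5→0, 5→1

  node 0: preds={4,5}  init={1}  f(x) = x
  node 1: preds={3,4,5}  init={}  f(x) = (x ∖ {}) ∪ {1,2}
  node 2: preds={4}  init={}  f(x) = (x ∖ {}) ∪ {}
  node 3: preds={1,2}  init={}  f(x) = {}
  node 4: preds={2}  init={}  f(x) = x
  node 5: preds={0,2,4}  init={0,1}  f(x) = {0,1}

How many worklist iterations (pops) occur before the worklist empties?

Trace (6 dequeues):
  [1] u=0 | in {0,1} | out {0,1} | prev {1} | push {}
  [2] u=1 | in {0,1} | out {0,1,2} | prev {} | push {}
  [3] u=2 | in {} | out {} | ==
  [4] u=3 | in {0,1,2} | out {} | ==
  [5] u=4 | in {} | out {} | ==
  [6] u=5 | in {0,1} | out {0,1} | ==

Converged values:
  [0] {0,1}
  [1] {0,1,2}
  [2] {}
  [3] {}
  [4] {}
  [5] {0,1}

6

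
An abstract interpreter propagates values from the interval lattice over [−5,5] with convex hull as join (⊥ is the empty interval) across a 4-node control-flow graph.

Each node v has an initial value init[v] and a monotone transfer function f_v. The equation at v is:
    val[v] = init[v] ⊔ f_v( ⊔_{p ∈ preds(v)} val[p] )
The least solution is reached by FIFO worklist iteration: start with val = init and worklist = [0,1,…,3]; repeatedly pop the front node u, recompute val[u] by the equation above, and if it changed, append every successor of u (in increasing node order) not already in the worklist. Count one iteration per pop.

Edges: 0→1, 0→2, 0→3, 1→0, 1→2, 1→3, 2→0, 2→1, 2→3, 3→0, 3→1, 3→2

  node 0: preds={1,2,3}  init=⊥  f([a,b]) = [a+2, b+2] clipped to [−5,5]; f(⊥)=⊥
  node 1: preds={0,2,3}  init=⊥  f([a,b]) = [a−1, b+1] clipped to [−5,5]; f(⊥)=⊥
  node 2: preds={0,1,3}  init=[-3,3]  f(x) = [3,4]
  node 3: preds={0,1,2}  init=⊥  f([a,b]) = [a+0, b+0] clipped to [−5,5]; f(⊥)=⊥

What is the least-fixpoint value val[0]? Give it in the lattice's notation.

[-3,5]

Iteration log — 12 steps:
  step 1. node 0  ⊔preds=[-3,3]  new=[-1,5]  old=⊥  +wl: 
  step 2. node 1  ⊔preds=[-3,5]  new=[-4,5]  old=⊥  +wl: 0
  step 3. node 2  ⊔preds=[-4,5]  new=[-3,4]  old=[-3,3]  +wl: 1
  step 4. node 3  ⊔preds=[-4,5]  new=[-4,5]  old=⊥  +wl: 2
  step 5. node 0  ⊔preds=[-4,5]  new=[-2,5]  old=[-1,5]  +wl: 3
  step 6. node 1  ⊔preds=[-4,5]  new=[-5,5]  old=[-4,5]  +wl: 0
  step 7. node 2  ⊔preds=[-5,5]  new=[-3,4]  stable
  step 8. node 3  ⊔preds=[-5,5]  new=[-5,5]  old=[-4,5]  +wl: 1,2
  step 9. node 0  ⊔preds=[-5,5]  new=[-3,5]  old=[-2,5]  +wl: 3
  step 10. node 1  ⊔preds=[-5,5]  new=[-5,5]  stable
  step 11. node 2  ⊔preds=[-5,5]  new=[-3,4]  stable
  step 12. node 3  ⊔preds=[-5,5]  new=[-5,5]  stable

Least fixpoint reached:
  node 0: [-3,5]
  node 1: [-5,5]
  node 2: [-3,4]
  node 3: [-5,5]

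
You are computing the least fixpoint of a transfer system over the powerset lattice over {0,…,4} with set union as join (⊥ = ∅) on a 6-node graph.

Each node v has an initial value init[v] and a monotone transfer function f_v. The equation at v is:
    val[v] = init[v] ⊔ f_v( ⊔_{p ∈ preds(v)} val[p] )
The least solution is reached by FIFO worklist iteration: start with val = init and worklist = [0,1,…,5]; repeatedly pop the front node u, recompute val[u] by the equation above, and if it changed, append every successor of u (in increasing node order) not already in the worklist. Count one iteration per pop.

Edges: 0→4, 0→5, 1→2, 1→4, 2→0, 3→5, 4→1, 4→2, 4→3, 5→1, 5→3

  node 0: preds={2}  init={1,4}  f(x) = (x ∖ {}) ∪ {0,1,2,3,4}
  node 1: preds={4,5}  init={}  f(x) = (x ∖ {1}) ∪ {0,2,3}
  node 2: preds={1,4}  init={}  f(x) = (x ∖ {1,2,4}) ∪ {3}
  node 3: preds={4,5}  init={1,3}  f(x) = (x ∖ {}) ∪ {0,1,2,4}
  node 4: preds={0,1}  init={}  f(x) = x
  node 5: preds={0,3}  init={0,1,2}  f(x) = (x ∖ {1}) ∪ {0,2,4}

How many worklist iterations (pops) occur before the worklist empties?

11

Iteration log — 11 steps:
  step 1. node 0  ⊔preds={}  new={0,1,2,3,4}  old={1,4}  +wl: 
  step 2. node 1  ⊔preds={0,1,2}  new={0,2,3}  old={}  +wl: 
  step 3. node 2  ⊔preds={0,2,3}  new={0,3}  old={}  +wl: 0
  step 4. node 3  ⊔preds={0,1,2}  new={0,1,2,3,4}  old={1,3}  +wl: 
  step 5. node 4  ⊔preds={0,1,2,3,4}  new={0,1,2,3,4}  old={}  +wl: 1,2,3
  step 6. node 5  ⊔preds={0,1,2,3,4}  new={0,1,2,3,4}  old={0,1,2}  +wl: 
  step 7. node 0  ⊔preds={0,3}  new={0,1,2,3,4}  stable
  step 8. node 1  ⊔preds={0,1,2,3,4}  new={0,2,3,4}  old={0,2,3}  +wl: 4
  step 9. node 2  ⊔preds={0,1,2,3,4}  new={0,3}  stable
  step 10. node 3  ⊔preds={0,1,2,3,4}  new={0,1,2,3,4}  stable
  step 11. node 4  ⊔preds={0,1,2,3,4}  new={0,1,2,3,4}  stable

Least fixpoint reached:
  node 0: {0,1,2,3,4}
  node 1: {0,2,3,4}
  node 2: {0,3}
  node 3: {0,1,2,3,4}
  node 4: {0,1,2,3,4}
  node 5: {0,1,2,3,4}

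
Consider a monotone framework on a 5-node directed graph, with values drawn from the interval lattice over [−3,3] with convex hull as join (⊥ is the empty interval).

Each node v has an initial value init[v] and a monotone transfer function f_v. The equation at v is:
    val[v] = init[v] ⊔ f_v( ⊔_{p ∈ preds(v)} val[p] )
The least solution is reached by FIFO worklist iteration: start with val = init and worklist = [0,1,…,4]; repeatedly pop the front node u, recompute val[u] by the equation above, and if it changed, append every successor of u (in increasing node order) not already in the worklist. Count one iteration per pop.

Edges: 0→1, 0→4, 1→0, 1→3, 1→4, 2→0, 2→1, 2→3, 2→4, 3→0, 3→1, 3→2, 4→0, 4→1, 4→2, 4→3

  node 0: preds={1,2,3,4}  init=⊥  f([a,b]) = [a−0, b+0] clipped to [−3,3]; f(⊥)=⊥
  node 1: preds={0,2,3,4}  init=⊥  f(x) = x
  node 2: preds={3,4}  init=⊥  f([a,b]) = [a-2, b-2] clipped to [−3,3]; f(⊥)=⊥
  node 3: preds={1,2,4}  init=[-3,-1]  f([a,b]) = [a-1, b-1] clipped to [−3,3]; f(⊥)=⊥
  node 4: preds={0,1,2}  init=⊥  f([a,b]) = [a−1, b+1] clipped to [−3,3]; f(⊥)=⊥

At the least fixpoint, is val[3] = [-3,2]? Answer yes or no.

Trace (28 dequeues):
  [1] u=0 | in [-3,-1] | out [-3,-1] | prev ⊥ | push {}
  [2] u=1 | in [-3,-1] | out [-3,-1] | prev ⊥ | push {0}
  [3] u=2 | in [-3,-1] | out [-3,-3] | prev ⊥ | push {1}
  [4] u=3 | in [-3,-1] | out [-3,-1] | ==
  [5] u=4 | in [-3,-1] | out [-3,0] | prev ⊥ | push {2,3}
  [6] u=0 | in [-3,0] | out [-3,0] | prev [-3,-1] | push {4}
  [7] u=1 | in [-3,0] | out [-3,0] | prev [-3,-1] | push {0}
  [8] u=2 | in [-3,0] | out [-3,-2] | prev [-3,-3] | push {1}
  [9] u=3 | in [-3,0] | out [-3,-1] | ==
  [10] u=4 | in [-3,0] | out [-3,1] | prev [-3,0] | push {2,3}
  [11] u=0 | in [-3,1] | out [-3,1] | prev [-3,0] | push {4}
  [12] u=1 | in [-3,1] | out [-3,1] | prev [-3,0] | push {0}
  [13] u=2 | in [-3,1] | out [-3,-1] | prev [-3,-2] | push {1}
  [14] u=3 | in [-3,1] | out [-3,0] | prev [-3,-1] | push {2}
  [15] u=4 | in [-3,1] | out [-3,2] | prev [-3,1] | push {3}
  [16] u=0 | in [-3,2] | out [-3,2] | prev [-3,1] | push {4}
  [17] u=1 | in [-3,2] | out [-3,2] | prev [-3,1] | push {0}
  [18] u=2 | in [-3,2] | out [-3,0] | prev [-3,-1] | push {1}
  [19] u=3 | in [-3,2] | out [-3,1] | prev [-3,0] | push {2}
  [20] u=4 | in [-3,2] | out [-3,3] | prev [-3,2] | push {3}
  [21] u=0 | in [-3,3] | out [-3,3] | prev [-3,2] | push {4}
  [22] u=1 | in [-3,3] | out [-3,3] | prev [-3,2] | push {0}
  [23] u=2 | in [-3,3] | out [-3,1] | prev [-3,0] | push {1}
  [24] u=3 | in [-3,3] | out [-3,2] | prev [-3,1] | push {2}
  [25] u=4 | in [-3,3] | out [-3,3] | ==
  [26] u=0 | in [-3,3] | out [-3,3] | ==
  [27] u=1 | in [-3,3] | out [-3,3] | ==
  [28] u=2 | in [-3,3] | out [-3,1] | ==

Converged values:
  [0] [-3,3]
  [1] [-3,3]
  [2] [-3,1]
  [3] [-3,2]
  [4] [-3,3]

yes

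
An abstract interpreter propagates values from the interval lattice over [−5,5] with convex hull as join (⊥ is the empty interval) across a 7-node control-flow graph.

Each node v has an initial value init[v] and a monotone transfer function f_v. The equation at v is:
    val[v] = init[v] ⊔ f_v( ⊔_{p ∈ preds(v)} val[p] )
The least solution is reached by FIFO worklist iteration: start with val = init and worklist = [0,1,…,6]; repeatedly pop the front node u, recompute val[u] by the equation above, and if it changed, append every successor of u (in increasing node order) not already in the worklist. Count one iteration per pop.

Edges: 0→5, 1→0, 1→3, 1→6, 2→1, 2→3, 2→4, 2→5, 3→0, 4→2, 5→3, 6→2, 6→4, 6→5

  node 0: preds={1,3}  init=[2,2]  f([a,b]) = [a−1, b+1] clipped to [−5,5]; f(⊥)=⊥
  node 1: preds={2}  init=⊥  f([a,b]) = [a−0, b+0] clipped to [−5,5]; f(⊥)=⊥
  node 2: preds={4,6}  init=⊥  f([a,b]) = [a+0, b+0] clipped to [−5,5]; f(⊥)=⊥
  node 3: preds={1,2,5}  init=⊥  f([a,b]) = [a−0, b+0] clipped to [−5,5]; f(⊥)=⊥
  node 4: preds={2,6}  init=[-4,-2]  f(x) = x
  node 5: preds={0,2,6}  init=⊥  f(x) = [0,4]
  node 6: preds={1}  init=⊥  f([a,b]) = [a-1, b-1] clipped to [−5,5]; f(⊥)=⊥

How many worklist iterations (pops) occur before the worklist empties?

21

Iteration log — 21 steps:
  step 1. node 0  ⊔preds=⊥  new=[2,2]  stable
  step 2. node 1  ⊔preds=⊥  new=⊥  stable
  step 3. node 2  ⊔preds=[-4,-2]  new=[-4,-2]  old=⊥  +wl: 1
  step 4. node 3  ⊔preds=[-4,-2]  new=[-4,-2]  old=⊥  +wl: 0
  step 5. node 4  ⊔preds=[-4,-2]  new=[-4,-2]  stable
  step 6. node 5  ⊔preds=[-4,2]  new=[0,4]  old=⊥  +wl: 3
  step 7. node 6  ⊔preds=⊥  new=⊥  stable
  step 8. node 1  ⊔preds=[-4,-2]  new=[-4,-2]  old=⊥  +wl: 6
  step 9. node 0  ⊔preds=[-4,-2]  new=[-5,2]  old=[2,2]  +wl: 5
  step 10. node 3  ⊔preds=[-4,4]  new=[-4,4]  old=[-4,-2]  +wl: 0
  step 11. node 6  ⊔preds=[-4,-2]  new=[-5,-3]  old=⊥  +wl: 2,4
  step 12. node 5  ⊔preds=[-5,2]  new=[0,4]  stable
  step 13. node 0  ⊔preds=[-4,4]  new=[-5,5]  old=[-5,2]  +wl: 5
  step 14. node 2  ⊔preds=[-5,-2]  new=[-5,-2]  old=[-4,-2]  +wl: 1,3
  step 15. node 4  ⊔preds=[-5,-2]  new=[-5,-2]  old=[-4,-2]  +wl: 2
  step 16. node 5  ⊔preds=[-5,5]  new=[0,4]  stable
  step 17. node 1  ⊔preds=[-5,-2]  new=[-5,-2]  old=[-4,-2]  +wl: 0,6
  step 18. node 3  ⊔preds=[-5,4]  new=[-5,4]  old=[-4,4]  +wl: 
  step 19. node 2  ⊔preds=[-5,-2]  new=[-5,-2]  stable
  step 20. node 0  ⊔preds=[-5,4]  new=[-5,5]  stable
  step 21. node 6  ⊔preds=[-5,-2]  new=[-5,-3]  stable

Least fixpoint reached:
  node 0: [-5,5]
  node 1: [-5,-2]
  node 2: [-5,-2]
  node 3: [-5,4]
  node 4: [-5,-2]
  node 5: [0,4]
  node 6: [-5,-3]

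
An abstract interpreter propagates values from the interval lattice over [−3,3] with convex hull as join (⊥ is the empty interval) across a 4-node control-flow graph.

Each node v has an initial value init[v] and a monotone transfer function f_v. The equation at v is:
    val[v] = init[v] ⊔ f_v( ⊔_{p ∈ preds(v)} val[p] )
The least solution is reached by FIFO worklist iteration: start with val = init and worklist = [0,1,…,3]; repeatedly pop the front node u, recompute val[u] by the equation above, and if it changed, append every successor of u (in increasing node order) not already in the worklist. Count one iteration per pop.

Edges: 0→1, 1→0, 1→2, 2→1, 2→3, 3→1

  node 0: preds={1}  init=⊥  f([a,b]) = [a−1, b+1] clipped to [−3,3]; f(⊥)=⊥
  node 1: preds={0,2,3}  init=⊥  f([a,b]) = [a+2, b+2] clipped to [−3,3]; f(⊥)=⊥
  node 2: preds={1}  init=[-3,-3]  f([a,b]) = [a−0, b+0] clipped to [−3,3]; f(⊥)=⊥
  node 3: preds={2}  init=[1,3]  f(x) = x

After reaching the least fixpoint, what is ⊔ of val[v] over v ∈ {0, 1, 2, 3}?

Iteration log — 6 steps:
  step 1. node 0  ⊔preds=⊥  new=⊥  stable
  step 2. node 1  ⊔preds=[-3,3]  new=[-1,3]  old=⊥  +wl: 0
  step 3. node 2  ⊔preds=[-1,3]  new=[-3,3]  old=[-3,-3]  +wl: 1
  step 4. node 3  ⊔preds=[-3,3]  new=[-3,3]  old=[1,3]  +wl: 
  step 5. node 0  ⊔preds=[-1,3]  new=[-2,3]  old=⊥  +wl: 
  step 6. node 1  ⊔preds=[-3,3]  new=[-1,3]  stable

Least fixpoint reached:
  node 0: [-2,3]
  node 1: [-1,3]
  node 2: [-3,3]
  node 3: [-3,3]

[-3,3]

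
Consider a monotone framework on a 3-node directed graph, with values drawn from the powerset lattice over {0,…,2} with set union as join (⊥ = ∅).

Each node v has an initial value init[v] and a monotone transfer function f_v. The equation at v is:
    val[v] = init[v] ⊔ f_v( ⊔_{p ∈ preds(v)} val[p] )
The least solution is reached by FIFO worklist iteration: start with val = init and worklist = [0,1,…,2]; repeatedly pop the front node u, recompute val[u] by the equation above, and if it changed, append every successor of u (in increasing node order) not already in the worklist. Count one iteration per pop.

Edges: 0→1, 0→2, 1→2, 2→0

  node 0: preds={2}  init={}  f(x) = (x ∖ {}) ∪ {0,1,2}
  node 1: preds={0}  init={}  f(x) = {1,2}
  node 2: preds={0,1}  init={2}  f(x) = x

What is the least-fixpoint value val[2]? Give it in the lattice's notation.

Worklist (4 pops):
  #1 pop 0: in={2} → {0,1,2} (was {}); enqueue []
  #2 pop 1: in={0,1,2} → {1,2} (was {}); enqueue []
  #3 pop 2: in={0,1,2} → {0,1,2} (was {2}); enqueue [0]
  #4 pop 0: in={0,1,2} → {0,1,2} (no change)

Fixpoint:
  val[0] = {0,1,2}
  val[1] = {1,2}
  val[2] = {0,1,2}

{0,1,2}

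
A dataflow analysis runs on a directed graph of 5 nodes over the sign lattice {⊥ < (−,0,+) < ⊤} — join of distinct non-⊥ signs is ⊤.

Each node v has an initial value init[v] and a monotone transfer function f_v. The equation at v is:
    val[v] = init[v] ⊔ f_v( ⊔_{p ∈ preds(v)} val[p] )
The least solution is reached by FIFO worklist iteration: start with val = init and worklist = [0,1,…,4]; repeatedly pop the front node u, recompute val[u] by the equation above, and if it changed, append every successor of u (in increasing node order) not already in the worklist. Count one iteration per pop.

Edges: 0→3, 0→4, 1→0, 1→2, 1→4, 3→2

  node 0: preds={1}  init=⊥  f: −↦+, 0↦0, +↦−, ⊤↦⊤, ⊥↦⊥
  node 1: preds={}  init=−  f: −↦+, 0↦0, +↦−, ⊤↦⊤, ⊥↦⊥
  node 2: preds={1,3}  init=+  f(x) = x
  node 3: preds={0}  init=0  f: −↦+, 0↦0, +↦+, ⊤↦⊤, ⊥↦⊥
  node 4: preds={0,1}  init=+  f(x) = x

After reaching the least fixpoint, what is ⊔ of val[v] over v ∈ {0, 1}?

Worklist (6 pops):
  #1 pop 0: in=− → + (was ⊥); enqueue []
  #2 pop 1: in=⊥ → − (no change)
  #3 pop 2: in=⊤ → ⊤ (was +); enqueue []
  #4 pop 3: in=+ → ⊤ (was 0); enqueue [2]
  #5 pop 4: in=⊤ → ⊤ (was +); enqueue []
  #6 pop 2: in=⊤ → ⊤ (no change)

Fixpoint:
  val[0] = +
  val[1] = −
  val[2] = ⊤
  val[3] = ⊤
  val[4] = ⊤

⊤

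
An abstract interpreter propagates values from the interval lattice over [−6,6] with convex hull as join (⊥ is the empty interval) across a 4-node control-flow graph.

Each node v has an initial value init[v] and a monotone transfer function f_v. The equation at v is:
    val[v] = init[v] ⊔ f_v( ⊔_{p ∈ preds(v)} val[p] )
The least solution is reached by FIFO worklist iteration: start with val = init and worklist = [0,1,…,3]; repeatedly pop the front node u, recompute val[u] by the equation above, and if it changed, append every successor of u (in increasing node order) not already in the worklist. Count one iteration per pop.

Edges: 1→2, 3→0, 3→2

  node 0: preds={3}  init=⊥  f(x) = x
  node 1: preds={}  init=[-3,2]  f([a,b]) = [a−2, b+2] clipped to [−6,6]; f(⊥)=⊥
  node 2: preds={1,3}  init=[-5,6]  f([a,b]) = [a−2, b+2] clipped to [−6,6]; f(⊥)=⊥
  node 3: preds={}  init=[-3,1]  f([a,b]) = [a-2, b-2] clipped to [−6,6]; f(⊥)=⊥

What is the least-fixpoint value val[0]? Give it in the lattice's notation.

Worklist (4 pops):
  #1 pop 0: in=[-3,1] → [-3,1] (was ⊥); enqueue []
  #2 pop 1: in=⊥ → [-3,2] (no change)
  #3 pop 2: in=[-3,2] → [-5,6] (no change)
  #4 pop 3: in=⊥ → [-3,1] (no change)

Fixpoint:
  val[0] = [-3,1]
  val[1] = [-3,2]
  val[2] = [-5,6]
  val[3] = [-3,1]

[-3,1]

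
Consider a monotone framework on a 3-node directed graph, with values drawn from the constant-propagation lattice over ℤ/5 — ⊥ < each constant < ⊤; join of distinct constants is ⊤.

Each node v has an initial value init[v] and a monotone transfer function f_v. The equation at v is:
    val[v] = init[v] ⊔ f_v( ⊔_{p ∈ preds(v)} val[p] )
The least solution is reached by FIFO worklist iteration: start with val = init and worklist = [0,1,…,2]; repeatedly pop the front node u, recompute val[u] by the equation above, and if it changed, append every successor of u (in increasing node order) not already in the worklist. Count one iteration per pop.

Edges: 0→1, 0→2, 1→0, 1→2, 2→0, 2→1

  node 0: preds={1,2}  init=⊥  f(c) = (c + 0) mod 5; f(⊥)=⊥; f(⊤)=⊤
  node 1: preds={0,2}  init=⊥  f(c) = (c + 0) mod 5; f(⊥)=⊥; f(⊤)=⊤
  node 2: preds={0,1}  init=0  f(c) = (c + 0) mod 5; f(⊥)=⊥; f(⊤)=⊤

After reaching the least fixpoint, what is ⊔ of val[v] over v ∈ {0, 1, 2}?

Worklist (4 pops):
  #1 pop 0: in=0 → 0 (was ⊥); enqueue []
  #2 pop 1: in=0 → 0 (was ⊥); enqueue [0]
  #3 pop 2: in=0 → 0 (no change)
  #4 pop 0: in=0 → 0 (no change)

Fixpoint:
  val[0] = 0
  val[1] = 0
  val[2] = 0

0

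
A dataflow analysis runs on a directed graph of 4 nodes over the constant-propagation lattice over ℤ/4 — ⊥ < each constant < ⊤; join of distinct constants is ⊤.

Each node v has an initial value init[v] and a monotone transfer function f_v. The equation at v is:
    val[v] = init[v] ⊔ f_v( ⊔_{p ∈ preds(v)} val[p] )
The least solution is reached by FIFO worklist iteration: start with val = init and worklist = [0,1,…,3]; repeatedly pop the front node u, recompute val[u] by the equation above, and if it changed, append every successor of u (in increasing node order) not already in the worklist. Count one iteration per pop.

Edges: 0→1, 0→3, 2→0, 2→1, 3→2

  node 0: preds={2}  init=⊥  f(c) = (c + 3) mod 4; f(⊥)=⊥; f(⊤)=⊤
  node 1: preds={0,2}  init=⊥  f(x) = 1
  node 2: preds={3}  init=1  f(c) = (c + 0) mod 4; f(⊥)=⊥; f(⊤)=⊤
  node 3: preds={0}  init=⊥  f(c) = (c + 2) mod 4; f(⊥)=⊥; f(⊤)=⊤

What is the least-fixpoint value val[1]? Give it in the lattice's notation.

Iteration log — 9 steps:
  step 1. node 0  ⊔preds=1  new=0  old=⊥  +wl: 
  step 2. node 1  ⊔preds=⊤  new=1  old=⊥  +wl: 
  step 3. node 2  ⊔preds=⊥  new=1  stable
  step 4. node 3  ⊔preds=0  new=2  old=⊥  +wl: 2
  step 5. node 2  ⊔preds=2  new=⊤  old=1  +wl: 0,1
  step 6. node 0  ⊔preds=⊤  new=⊤  old=0  +wl: 3
  step 7. node 1  ⊔preds=⊤  new=1  stable
  step 8. node 3  ⊔preds=⊤  new=⊤  old=2  +wl: 2
  step 9. node 2  ⊔preds=⊤  new=⊤  stable

Least fixpoint reached:
  node 0: ⊤
  node 1: 1
  node 2: ⊤
  node 3: ⊤

1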